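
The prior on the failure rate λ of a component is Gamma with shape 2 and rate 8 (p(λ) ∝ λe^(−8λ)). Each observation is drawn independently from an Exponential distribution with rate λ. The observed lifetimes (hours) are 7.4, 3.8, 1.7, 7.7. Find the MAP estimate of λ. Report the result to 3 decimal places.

The Exponential(rate=λ) likelihood is ∝ λ^n e^(−λΣtᵢ). Here n = 4 and Σtᵢ = 7.4 + 3.8 + 1.7 + 7.7 = 20.6.
Posterior ∝ λe^(−8λ) · λ^4e^(−20.6λ) = λ^5e^(−28.6λ), i.e. Gamma(6, 28.6).
Mode = (a−1)/b = 5/28.6 ≈ 0.175.

λ̂_MAP = 0.175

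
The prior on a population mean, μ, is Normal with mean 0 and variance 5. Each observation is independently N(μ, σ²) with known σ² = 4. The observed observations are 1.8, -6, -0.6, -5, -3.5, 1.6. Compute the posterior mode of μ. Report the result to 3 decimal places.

μ̂_MAP = -1.721

n = 6; x̄ = (1.8 + (-6) + (-0.6) + (-5) + (-3.5) + 1.6)/6 = -11.7/6 = -1.95.
For a Normal prior and Normal likelihood with known variance, the posterior is Normal; its mode equals its mean, the precision-weighted average.
Prior precision 1/σ₀² = 1/5 = 0.2; data precision n/σ² = 6/4 = 1.5.
μ̂ = (0.2·0 + 1.5·(-1.95)) / (0.2 + 1.5) = (-2.925)/1.7 = -117/68 ≈ -1.721.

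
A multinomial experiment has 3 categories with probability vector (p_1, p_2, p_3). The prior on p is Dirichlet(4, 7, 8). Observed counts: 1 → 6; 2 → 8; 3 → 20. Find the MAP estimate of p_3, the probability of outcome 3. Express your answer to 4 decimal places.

MAP estimate: 0.5400

The posterior is Dirichlet(αᵢ + nᵢ) = Dirichlet(10, 15, 28).
For a Dirichlet(a₁,…,a_K) with all aᵢ > 1, the mode has j-th component (aⱼ − 1)/(Σaᵢ − K).
Here Σaᵢ = 53 and K = 3, so p_3 = (28 − 1)/(53 − 3) = 27/50 ≈ 0.5400.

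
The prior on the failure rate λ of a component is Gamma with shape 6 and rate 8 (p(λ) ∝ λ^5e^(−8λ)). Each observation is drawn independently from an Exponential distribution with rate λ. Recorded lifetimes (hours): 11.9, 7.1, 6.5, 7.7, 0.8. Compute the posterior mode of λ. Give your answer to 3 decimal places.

The Exponential(rate=λ) likelihood is ∝ λ^n e^(−λΣtᵢ). Here n = 5 and Σtᵢ = 11.9 + 7.1 + 6.5 + 7.7 + 0.8 = 34.
Posterior ∝ λ^5e^(−8λ) · λ^5e^(−34λ) = λ^10e^(−42λ), i.e. Gamma(11, 42).
Mode = (a−1)/b = 10/42 ≈ 0.238.

λ̂_MAP = 0.238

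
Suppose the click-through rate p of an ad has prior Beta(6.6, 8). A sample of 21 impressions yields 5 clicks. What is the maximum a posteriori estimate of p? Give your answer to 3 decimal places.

Prior: Beta(6.6, 8).
Data: 5 successes in 21 trials. The binomial likelihood contributes p^5(1−p)^16, so the posterior is Beta(6.6+5, 8+16) = Beta(11.6, 24).
For Beta(a, b) with a, b > 1 the mode is (a−1)/(a+b−2) = 10.6/33.6 ≈ 0.315.

p̂_MAP = 0.315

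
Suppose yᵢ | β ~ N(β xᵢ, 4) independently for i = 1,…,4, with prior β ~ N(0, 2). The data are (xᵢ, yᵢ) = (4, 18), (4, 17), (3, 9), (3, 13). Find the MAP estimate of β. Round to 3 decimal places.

β̂_MAP = 3.962

log p(β | y) = −Σ(yᵢ − βxᵢ)²/(2·4) − β²/(2·2) + const.
Setting the derivative to zero: Σxᵢ(yᵢ − βxᵢ)/4 − β/2 = 0, so β = Σxᵢyᵢ / (Σxᵢ² + σ²/τ²).
Σxᵢyᵢ = 4·18 + 4·17 + 3·9 + 3·13 = 206; Σxᵢ² = 50; σ²/τ² = 2.
β̂_MAP = 206 / (50 + 2) = 206/52 ≈ 3.962.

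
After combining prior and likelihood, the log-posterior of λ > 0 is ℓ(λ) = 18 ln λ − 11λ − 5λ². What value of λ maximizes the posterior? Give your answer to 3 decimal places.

ℓ'(λ) = 18/λ − 11 − 10λ. Setting this to zero and multiplying by λ: 10λ² + 11λ − 18 = 0.
λ = (−11 + √(11² + 4·10·18)) / (2·10) = (−11 + √841) / 20 = (−11 + 29)/20 = 9/10.
ℓ''(λ) = −18/λ² − 10 < 0, confirming a maximum.

λ̂_MAP = 0.900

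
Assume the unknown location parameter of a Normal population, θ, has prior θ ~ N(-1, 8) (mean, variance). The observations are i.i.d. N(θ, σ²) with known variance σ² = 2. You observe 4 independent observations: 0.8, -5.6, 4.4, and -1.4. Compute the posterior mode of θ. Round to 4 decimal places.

n = 4; x̄ = (0.8 + (-5.6) + 4.4 + (-1.4))/4 = -1.8/4 = -0.45.
For a Normal prior and Normal likelihood with known variance, the posterior is Normal; its mode equals its mean, the precision-weighted average.
Prior precision 1/σ₀² = 1/8 = 0.125; data precision n/σ² = 4/2 = 2.
θ̂ = (0.125·(-1) + 2·(-0.45)) / (0.125 + 2) = (-1.025)/2.125 = -41/85 ≈ -0.4824.

θ̂_MAP = -0.4824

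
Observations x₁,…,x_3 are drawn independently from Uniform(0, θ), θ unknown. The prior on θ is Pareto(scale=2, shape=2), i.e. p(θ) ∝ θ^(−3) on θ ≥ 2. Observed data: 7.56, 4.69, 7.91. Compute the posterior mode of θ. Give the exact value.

The Uniform(0, θ) likelihood is θ^(−n) for θ ≥ max(xᵢ), zero otherwise. Here max(xᵢ) = 7.91.
Posterior ∝ θ^(−3) · θ^(−3) = θ^(−6) on θ ≥ max(2, 7.91) = 7.91.
This density is strictly decreasing in θ, so the posterior mode lies at the lower boundary of the support.

θ̂_MAP = 7.91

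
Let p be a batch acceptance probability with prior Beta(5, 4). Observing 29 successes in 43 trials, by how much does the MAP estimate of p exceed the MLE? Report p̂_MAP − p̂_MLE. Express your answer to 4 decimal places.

MAP − MLE = -0.0144

Posterior is Beta(34, 18); MAP = (34−1)/(52−2) = 33/50 ≈ 0.66000.
MLE ignores the prior: p̂_MLE = k/n = 29/43 ≈ 0.67442.
Difference = 33/50 − 29/43 = -31/2150 ≈ -0.0144.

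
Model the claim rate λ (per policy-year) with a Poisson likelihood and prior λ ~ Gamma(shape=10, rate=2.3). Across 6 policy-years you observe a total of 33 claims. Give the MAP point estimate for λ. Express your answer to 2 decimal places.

Σxᵢ = 33, n = 6.
Posterior ∝ λ^9e^(−2.3λ) · λ^33e^(−6λ) = λ^42e^(−8.3λ), i.e. Gamma(shape=43, rate=8.3).
The mode of a Gamma(a, b) with a ≥ 1 (shape–rate) is (a−1)/b = 42/8.3 ≈ 5.06.

λ̂_MAP = 5.06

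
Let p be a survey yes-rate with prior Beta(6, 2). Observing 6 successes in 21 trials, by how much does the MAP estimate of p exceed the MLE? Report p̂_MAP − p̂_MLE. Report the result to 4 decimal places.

Posterior is Beta(12, 17); MAP = (12−1)/(29−2) = 11/27 ≈ 0.40741.
MLE ignores the prior: p̂_MLE = k/n = 6/21 ≈ 0.28571.
Difference = 11/27 − 6/21 = 23/189 ≈ 0.1217.

MAP − MLE = 0.1217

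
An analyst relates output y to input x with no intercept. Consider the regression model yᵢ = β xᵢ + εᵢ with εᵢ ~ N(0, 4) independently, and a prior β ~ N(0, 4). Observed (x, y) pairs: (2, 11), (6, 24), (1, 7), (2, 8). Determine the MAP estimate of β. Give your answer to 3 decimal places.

β̂_MAP = 4.109

log p(β | y) = −Σ(yᵢ − βxᵢ)²/(2·4) − β²/(2·4) + const.
Setting the derivative to zero: Σxᵢ(yᵢ − βxᵢ)/4 − β/4 = 0, so β = Σxᵢyᵢ / (Σxᵢ² + σ²/τ²).
Σxᵢyᵢ = 2·11 + 6·24 + 1·7 + 2·8 = 189; Σxᵢ² = 45; σ²/τ² = 1.
β̂_MAP = 189 / (45 + 1) = 189/46 ≈ 4.109.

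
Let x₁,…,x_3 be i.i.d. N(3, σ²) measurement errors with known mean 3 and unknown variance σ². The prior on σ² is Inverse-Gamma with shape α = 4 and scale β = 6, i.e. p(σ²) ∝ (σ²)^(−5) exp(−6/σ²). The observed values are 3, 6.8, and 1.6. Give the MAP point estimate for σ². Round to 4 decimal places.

Sum of squared deviations about the known mean: SS = (3−3)² + (6.8−3)² + (1.6−3)² = 16.4.
The Normal likelihood contributes (σ²)^(−n/2) exp(−SS/(2σ²)), so the posterior is Inverse-Gamma(α + n/2, β + SS/2) = Inverse-Gamma(5.5, 14.2).
The mode of Inverse-Gamma(a, b) is b/(a+1) = 14.2/6.5 ≈ 2.1846.

σ̂²_MAP = 2.1846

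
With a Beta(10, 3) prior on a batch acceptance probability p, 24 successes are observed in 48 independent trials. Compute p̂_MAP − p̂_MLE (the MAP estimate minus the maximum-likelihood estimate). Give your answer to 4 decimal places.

MAP − MLE = 0.0593

Posterior is Beta(34, 27); MAP = (34−1)/(61−2) = 33/59 ≈ 0.55932.
MLE ignores the prior: p̂_MLE = k/n = 24/48 ≈ 0.50000.
Difference = 33/59 − 24/48 = 7/118 ≈ 0.0593.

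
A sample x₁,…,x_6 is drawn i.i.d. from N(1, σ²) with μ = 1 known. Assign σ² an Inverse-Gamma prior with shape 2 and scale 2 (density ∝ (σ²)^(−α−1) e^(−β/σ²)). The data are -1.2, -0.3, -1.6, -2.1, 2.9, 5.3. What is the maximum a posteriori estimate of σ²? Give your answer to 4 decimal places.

Sum of squared deviations about the known mean: SS = (-1.2−1)² + (-0.3−1)² + (-1.6−1)² + (-2.1−1)² + (2.9−1)² + (5.3−1)² = 45.
The Normal likelihood contributes (σ²)^(−n/2) exp(−SS/(2σ²)), so the posterior is Inverse-Gamma(α + n/2, β + SS/2) = Inverse-Gamma(5, 24.5).
The mode of Inverse-Gamma(a, b) is b/(a+1) = 24.5/6 ≈ 4.0833.

σ̂²_MAP = 4.0833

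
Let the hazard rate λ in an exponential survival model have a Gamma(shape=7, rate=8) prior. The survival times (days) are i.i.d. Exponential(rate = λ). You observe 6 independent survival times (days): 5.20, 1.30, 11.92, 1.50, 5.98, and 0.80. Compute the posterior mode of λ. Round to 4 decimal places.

The Exponential(rate=λ) likelihood is ∝ λ^n e^(−λΣtᵢ). Here n = 6 and Σtᵢ = 5.20 + 1.30 + 11.92 + 1.50 + 5.98 + 0.80 = 26.70.
Posterior ∝ λ^6e^(−8λ) · λ^6e^(−26.70λ) = λ^12e^(−34.70λ), i.e. Gamma(13, 34.70).
Mode = (a−1)/b = 12/34.70 ≈ 0.3458.

λ̂_MAP = 0.3458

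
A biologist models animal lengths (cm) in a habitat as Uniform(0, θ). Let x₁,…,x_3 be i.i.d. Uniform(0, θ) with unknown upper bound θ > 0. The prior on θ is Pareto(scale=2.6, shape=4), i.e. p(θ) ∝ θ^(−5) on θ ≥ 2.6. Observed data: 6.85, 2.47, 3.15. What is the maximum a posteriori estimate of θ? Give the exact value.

The Uniform(0, θ) likelihood is θ^(−n) for θ ≥ max(xᵢ), zero otherwise. Here max(xᵢ) = 6.85.
Posterior ∝ θ^(−5) · θ^(−3) = θ^(−8) on θ ≥ max(2.6, 6.85) = 6.85.
This density is strictly decreasing in θ, so the posterior mode lies at the lower boundary of the support.

θ̂_MAP = 6.85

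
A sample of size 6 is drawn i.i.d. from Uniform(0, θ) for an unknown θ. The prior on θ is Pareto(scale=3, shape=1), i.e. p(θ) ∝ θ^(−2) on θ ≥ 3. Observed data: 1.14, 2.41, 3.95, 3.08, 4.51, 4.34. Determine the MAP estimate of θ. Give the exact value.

θ̂_MAP = 4.51

The Uniform(0, θ) likelihood is θ^(−n) for θ ≥ max(xᵢ), zero otherwise. Here max(xᵢ) = 4.51.
Posterior ∝ θ^(−2) · θ^(−6) = θ^(−8) on θ ≥ max(3, 4.51) = 4.51.
This density is strictly decreasing in θ, so the posterior mode lies at the lower boundary of the support.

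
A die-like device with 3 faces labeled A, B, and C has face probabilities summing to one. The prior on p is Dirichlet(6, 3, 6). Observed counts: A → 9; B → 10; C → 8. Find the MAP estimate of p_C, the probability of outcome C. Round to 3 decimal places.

MAP estimate of p_C = 0.333

The posterior is Dirichlet(αᵢ + nᵢ) = Dirichlet(15, 13, 14).
For a Dirichlet(a₁,…,a_K) with all aᵢ > 1, the mode has j-th component (aⱼ − 1)/(Σaᵢ − K).
Here Σaᵢ = 42 and K = 3, so p_C = (14 − 1)/(42 − 3) = 13/39 ≈ 0.333.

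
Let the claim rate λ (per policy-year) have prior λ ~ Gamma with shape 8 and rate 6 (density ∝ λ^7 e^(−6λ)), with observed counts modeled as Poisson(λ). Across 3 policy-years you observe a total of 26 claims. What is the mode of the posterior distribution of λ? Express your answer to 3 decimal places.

Σxᵢ = 26, n = 3.
Posterior ∝ λ^7e^(−6λ) · λ^26e^(−3λ) = λ^33e^(−9λ), i.e. Gamma(shape=34, rate=9).
The mode of a Gamma(a, b) with a ≥ 1 (shape–rate) is (a−1)/b = 33/9 ≈ 3.667.

λ̂_MAP = 3.667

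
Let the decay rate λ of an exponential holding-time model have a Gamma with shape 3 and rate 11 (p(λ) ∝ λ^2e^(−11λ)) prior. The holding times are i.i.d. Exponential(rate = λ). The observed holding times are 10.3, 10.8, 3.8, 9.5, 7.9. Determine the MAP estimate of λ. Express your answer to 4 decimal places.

λ̂_MAP = 0.1313

The Exponential(rate=λ) likelihood is ∝ λ^n e^(−λΣtᵢ). Here n = 5 and Σtᵢ = 10.3 + 10.8 + 3.8 + 9.5 + 7.9 = 42.3.
Posterior ∝ λ^2e^(−11λ) · λ^5e^(−42.3λ) = λ^7e^(−53.3λ), i.e. Gamma(8, 53.3).
Mode = (a−1)/b = 7/53.3 ≈ 0.1313.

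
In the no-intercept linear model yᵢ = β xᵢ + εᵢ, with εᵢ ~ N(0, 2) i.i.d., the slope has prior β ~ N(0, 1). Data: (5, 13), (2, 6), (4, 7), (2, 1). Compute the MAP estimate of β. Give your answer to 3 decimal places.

β̂_MAP = 2.098

log p(β | y) = −Σ(yᵢ − βxᵢ)²/(2·2) − β²/(2·1) + const.
Setting the derivative to zero: Σxᵢ(yᵢ − βxᵢ)/2 − β/1 = 0, so β = Σxᵢyᵢ / (Σxᵢ² + σ²/τ²).
Σxᵢyᵢ = 5·13 + 2·6 + 4·7 + 2·1 = 107; Σxᵢ² = 49; σ²/τ² = 2.
β̂_MAP = 107 / (49 + 2) = 107/51 ≈ 2.098.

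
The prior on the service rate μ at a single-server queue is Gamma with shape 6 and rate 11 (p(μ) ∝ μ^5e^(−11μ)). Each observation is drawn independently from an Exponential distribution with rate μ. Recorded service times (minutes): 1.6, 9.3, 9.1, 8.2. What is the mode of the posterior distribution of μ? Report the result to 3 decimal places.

The Exponential(rate=μ) likelihood is ∝ μ^n e^(−μΣtᵢ). Here n = 4 and Σtᵢ = 1.6 + 9.3 + 9.1 + 8.2 = 28.2.
Posterior ∝ μ^5e^(−11μ) · μ^4e^(−28.2μ) = μ^9e^(−39.2μ), i.e. Gamma(10, 39.2).
Mode = (a−1)/b = 9/39.2 ≈ 0.230.

μ̂_MAP = 0.230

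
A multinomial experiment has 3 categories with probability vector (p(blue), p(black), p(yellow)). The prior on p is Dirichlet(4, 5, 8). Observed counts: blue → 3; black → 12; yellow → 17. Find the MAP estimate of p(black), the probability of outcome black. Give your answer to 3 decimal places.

The posterior is Dirichlet(αᵢ + nᵢ) = Dirichlet(7, 17, 25).
For a Dirichlet(a₁,…,a_K) with all aᵢ > 1, the mode has j-th component (aⱼ − 1)/(Σaᵢ − K).
Here Σaᵢ = 49 and K = 3, so p(black) = (17 − 1)/(49 − 3) = 16/46 ≈ 0.348.

MAP estimate of p(black) = 0.348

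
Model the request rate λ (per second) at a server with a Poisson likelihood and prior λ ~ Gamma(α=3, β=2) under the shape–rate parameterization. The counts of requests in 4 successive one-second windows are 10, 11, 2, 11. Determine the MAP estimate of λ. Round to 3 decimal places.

λ̂_MAP = 6.000

Σxᵢ = 10+11+2+11 = 34, with n = 4.
Posterior ∝ λ^2e^(−2λ) · λ^34e^(−4λ) = λ^36e^(−6λ), i.e. Gamma(shape=37, rate=6).
The mode of a Gamma(a, b) with a ≥ 1 (shape–rate) is (a−1)/b = 36/6 ≈ 6.000.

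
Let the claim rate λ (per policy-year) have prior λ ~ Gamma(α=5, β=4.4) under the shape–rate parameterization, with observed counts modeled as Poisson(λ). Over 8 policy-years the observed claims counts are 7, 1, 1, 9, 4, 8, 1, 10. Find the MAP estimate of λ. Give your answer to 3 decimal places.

Σxᵢ = 7+1+1+9+4+8+1+10 = 41, with n = 8.
Posterior ∝ λ^4e^(−4.4λ) · λ^41e^(−8λ) = λ^45e^(−12.4λ), i.e. Gamma(shape=46, rate=12.4).
The mode of a Gamma(a, b) with a ≥ 1 (shape–rate) is (a−1)/b = 45/12.4 ≈ 3.629.

λ̂_MAP = 3.629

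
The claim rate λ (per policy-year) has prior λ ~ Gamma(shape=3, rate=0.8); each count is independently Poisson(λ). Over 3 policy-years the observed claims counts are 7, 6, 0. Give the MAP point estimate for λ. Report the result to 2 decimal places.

Σxᵢ = 7+6+0 = 13, with n = 3.
Posterior ∝ λ^2e^(−0.8λ) · λ^13e^(−3λ) = λ^15e^(−3.8λ), i.e. Gamma(shape=16, rate=3.8).
The mode of a Gamma(a, b) with a ≥ 1 (shape–rate) is (a−1)/b = 15/3.8 ≈ 3.95.

λ̂_MAP = 3.95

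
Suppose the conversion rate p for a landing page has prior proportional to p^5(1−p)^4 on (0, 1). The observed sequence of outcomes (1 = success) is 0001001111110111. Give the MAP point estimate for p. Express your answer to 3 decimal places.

p̂_MAP = 0.600

The prior density ∝ p^5(1−p)^4 is the kernel of Beta(6, 5).
Data: 10 successes in 16 trials (from the sequence). The binomial likelihood contributes p^10(1−p)^6, so the posterior is Beta(6+10, 5+6) = Beta(16, 11).
For Beta(a, b) with a, b > 1 the mode is (a−1)/(a+b−2) = 15/25 ≈ 0.600.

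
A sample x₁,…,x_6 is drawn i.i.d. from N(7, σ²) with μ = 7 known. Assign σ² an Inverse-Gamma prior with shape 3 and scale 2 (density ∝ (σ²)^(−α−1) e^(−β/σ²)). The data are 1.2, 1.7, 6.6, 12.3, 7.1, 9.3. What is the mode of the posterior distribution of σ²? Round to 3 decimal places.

σ̂²_MAP = 7.091

Sum of squared deviations about the known mean: SS = (1.2−7)² + (1.7−7)² + (6.6−7)² + (12.3−7)² + (7.1−7)² + (9.3−7)² = 95.28.
The Normal likelihood contributes (σ²)^(−n/2) exp(−SS/(2σ²)), so the posterior is Inverse-Gamma(α + n/2, β + SS/2) = Inverse-Gamma(6, 49.64).
The mode of Inverse-Gamma(a, b) is b/(a+1) = 49.64/7 ≈ 7.091.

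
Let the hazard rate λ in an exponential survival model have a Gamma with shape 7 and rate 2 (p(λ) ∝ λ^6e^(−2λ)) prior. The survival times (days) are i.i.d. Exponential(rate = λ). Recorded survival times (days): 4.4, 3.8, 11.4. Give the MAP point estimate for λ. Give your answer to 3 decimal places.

The Exponential(rate=λ) likelihood is ∝ λ^n e^(−λΣtᵢ). Here n = 3 and Σtᵢ = 4.4 + 3.8 + 11.4 = 19.6.
Posterior ∝ λ^6e^(−2λ) · λ^3e^(−19.6λ) = λ^9e^(−21.6λ), i.e. Gamma(10, 21.6).
Mode = (a−1)/b = 9/21.6 ≈ 0.417.

λ̂_MAP = 0.417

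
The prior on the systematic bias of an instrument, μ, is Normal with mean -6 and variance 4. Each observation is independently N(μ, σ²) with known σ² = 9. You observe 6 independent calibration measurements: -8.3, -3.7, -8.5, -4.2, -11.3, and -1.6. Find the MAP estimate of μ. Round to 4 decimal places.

n = 6; x̄ = ((-8.3) + (-3.7) + (-8.5) + (-4.2) + (-11.3) + (-1.6))/6 = -37.6/6 = -94/15 ≈ -6.2667.
For a Normal prior and Normal likelihood with known variance, the posterior is Normal; its mode equals its mean, the precision-weighted average.
Prior precision 1/σ₀² = 1/4 = 0.25; data precision n/σ² = 6/9 = 2/3.
μ̂ = (0.25·(-6) + (2/3)·(-94/15)) / (0.25 + 2/3) = (-511/90)/(11/12) = -1022/165 ≈ -6.1939.

μ̂_MAP = -6.1939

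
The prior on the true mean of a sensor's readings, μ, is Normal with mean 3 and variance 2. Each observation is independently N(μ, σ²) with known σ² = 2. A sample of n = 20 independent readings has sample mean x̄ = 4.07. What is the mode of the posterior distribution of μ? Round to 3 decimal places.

n = 20, x̄ = 4.07.
For a Normal prior and Normal likelihood with known variance, the posterior is Normal; its mode equals its mean, the precision-weighted average.
Prior precision 1/σ₀² = 1/2 = 0.5; data precision n/σ² = 20/2 = 10.
μ̂ = (0.5·3 + 10·4.07) / (0.5 + 10) = 42.2/10.5 = 422/105 ≈ 4.019.

μ̂_MAP = 4.019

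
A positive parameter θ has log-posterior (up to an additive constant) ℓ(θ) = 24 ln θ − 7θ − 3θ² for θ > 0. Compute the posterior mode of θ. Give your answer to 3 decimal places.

ℓ'(θ) = 24/θ − 7 − 6θ. Setting this to zero and multiplying by θ: 6θ² + 7θ − 24 = 0.
θ = (−7 + √(7² + 4·6·24)) / (2·6) = (−7 + √625) / 12 = (−7 + 25)/12 = 3/2.
ℓ''(θ) = −24/θ² − 6 < 0, confirming a maximum.

θ̂_MAP = 1.500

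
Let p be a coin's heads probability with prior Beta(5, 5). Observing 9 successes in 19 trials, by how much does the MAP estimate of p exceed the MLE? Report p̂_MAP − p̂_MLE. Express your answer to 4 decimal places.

Posterior is Beta(14, 15); MAP = (14−1)/(29−2) = 13/27 ≈ 0.48148.
MLE ignores the prior: p̂_MLE = k/n = 9/19 ≈ 0.47368.
Difference = 13/27 − 9/19 = 4/513 ≈ 0.0078.

MAP − MLE = 0.0078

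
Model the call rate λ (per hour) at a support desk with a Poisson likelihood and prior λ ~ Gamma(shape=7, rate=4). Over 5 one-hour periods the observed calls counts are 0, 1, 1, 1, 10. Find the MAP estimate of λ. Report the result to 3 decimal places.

Σxᵢ = 0+1+1+1+10 = 13, with n = 5.
Posterior ∝ λ^6e^(−4λ) · λ^13e^(−5λ) = λ^19e^(−9λ), i.e. Gamma(shape=20, rate=9).
The mode of a Gamma(a, b) with a ≥ 1 (shape–rate) is (a−1)/b = 19/9 ≈ 2.111.

λ̂_MAP = 2.111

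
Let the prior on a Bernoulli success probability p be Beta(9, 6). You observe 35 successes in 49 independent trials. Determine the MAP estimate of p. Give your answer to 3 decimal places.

Prior: Beta(9, 6).
Data: 35 successes in 49 trials. The binomial likelihood contributes p^35(1−p)^14, so the posterior is Beta(9+35, 6+14) = Beta(44, 20).
For Beta(a, b) with a, b > 1 the mode is (a−1)/(a+b−2) = 43/62 ≈ 0.694.

p̂_MAP = 0.694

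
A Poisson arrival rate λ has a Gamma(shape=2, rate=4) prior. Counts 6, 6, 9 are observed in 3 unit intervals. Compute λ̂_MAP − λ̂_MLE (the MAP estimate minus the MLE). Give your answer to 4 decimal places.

Σxᵢ = 21. Posterior is Gamma(23, 7); MAP = (23−1)/7 = 22/7 ≈ 3.14286.
MLE = x̄ = 21/3 ≈ 7.00000.
Difference = 22/7 − 21/3 = -27/7 ≈ -3.8571.

MAP − MLE = -3.8571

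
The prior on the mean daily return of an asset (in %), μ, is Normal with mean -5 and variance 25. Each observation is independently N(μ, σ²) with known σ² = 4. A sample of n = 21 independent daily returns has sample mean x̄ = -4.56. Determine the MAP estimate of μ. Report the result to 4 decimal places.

n = 21, x̄ = -4.56.
For a Normal prior and Normal likelihood with known variance, the posterior is Normal; its mode equals its mean, the precision-weighted average.
Prior precision 1/σ₀² = 1/25 = 0.04; data precision n/σ² = 21/4 = 5.25.
μ̂ = (0.04·(-5) + 5.25·(-4.56)) / (0.04 + 5.25) = (-24.14)/5.29 = -2414/529 ≈ -4.5633.

μ̂_MAP = -4.5633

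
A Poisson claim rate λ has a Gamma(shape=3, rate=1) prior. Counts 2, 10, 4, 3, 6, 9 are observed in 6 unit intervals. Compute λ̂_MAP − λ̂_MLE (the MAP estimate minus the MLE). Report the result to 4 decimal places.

Σxᵢ = 34. Posterior is Gamma(37, 7); MAP = (37−1)/7 = 36/7 ≈ 5.14286.
MLE = x̄ = 34/6 ≈ 5.66667.
Difference = 36/7 − 34/6 = -11/21 ≈ -0.5238.

MAP − MLE = -0.5238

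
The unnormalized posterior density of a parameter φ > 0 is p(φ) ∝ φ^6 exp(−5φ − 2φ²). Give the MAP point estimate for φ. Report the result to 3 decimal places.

φ̂_MAP = 0.750

ℓ'(φ) = 6/φ − 5 − 4φ. Setting this to zero and multiplying by φ: 4φ² + 5φ − 6 = 0.
φ = (−5 + √(5² + 4·4·6)) / (2·4) = (−5 + √121) / 8 = (−5 + 11)/8 = 3/4.
ℓ''(φ) = −6/φ² − 4 < 0, confirming a maximum.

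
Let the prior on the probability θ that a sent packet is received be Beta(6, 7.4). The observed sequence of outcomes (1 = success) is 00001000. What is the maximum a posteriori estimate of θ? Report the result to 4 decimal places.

θ̂_MAP = 0.3093

Prior: Beta(6, 7.4).
Data: 1 success in 8 trials (from the sequence). The binomial likelihood contributes θ(1−θ)^7, so the posterior is Beta(6+1, 7.4+7) = Beta(7, 14.4).
For Beta(a, b) with a, b > 1 the mode is (a−1)/(a+b−2) = 6/19.4 ≈ 0.3093.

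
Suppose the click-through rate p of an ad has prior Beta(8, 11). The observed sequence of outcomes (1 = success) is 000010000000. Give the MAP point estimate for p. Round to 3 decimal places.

p̂_MAP = 0.276

Prior: Beta(8, 11).
Data: 1 success in 12 trials (from the sequence). The binomial likelihood contributes p(1−p)^11, so the posterior is Beta(8+1, 11+11) = Beta(9, 22).
For Beta(a, b) with a, b > 1 the mode is (a−1)/(a+b−2) = 8/29 ≈ 0.276.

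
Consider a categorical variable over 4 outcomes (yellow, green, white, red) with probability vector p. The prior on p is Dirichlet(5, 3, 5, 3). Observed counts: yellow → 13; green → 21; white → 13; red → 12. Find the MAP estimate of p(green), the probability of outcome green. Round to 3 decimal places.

MAP estimate of p(green) = 0.324

The posterior is Dirichlet(αᵢ + nᵢ) = Dirichlet(18, 24, 18, 15).
For a Dirichlet(a₁,…,a_K) with all aᵢ > 1, the mode has j-th component (aⱼ − 1)/(Σaᵢ − K).
Here Σaᵢ = 75 and K = 4, so p(green) = (24 − 1)/(75 − 4) = 23/71 ≈ 0.324.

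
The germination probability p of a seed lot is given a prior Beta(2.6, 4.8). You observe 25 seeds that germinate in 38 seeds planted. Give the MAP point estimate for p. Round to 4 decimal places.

p̂_MAP = 0.6129

Prior: Beta(2.6, 4.8).
Data: 25 successes in 38 trials. The binomial likelihood contributes p^25(1−p)^13, so the posterior is Beta(2.6+25, 4.8+13) = Beta(27.6, 17.8).
For Beta(a, b) with a, b > 1 the mode is (a−1)/(a+b−2) = 26.6/43.4 ≈ 0.6129.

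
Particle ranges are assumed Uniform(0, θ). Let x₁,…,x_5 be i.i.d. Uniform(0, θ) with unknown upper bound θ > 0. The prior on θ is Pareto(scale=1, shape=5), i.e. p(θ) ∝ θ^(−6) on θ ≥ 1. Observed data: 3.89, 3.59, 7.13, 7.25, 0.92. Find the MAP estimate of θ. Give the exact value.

The Uniform(0, θ) likelihood is θ^(−n) for θ ≥ max(xᵢ), zero otherwise. Here max(xᵢ) = 7.25.
Posterior ∝ θ^(−6) · θ^(−5) = θ^(−11) on θ ≥ max(1, 7.25) = 7.25.
This density is strictly decreasing in θ, so the posterior mode lies at the lower boundary of the support.

θ̂_MAP = 7.25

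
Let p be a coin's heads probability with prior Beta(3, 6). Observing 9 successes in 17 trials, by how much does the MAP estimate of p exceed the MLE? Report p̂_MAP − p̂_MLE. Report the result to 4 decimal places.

Posterior is Beta(12, 14); MAP = (12−1)/(26−2) = 11/24 ≈ 0.45833.
MLE ignores the prior: p̂_MLE = k/n = 9/17 ≈ 0.52941.
Difference = 11/24 − 9/17 = -29/408 ≈ -0.0711.

MAP − MLE = -0.0711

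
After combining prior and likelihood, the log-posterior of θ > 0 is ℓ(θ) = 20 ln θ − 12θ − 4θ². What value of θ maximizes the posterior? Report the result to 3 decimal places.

θ̂_MAP = 1.000

ℓ'(θ) = 20/θ − 12 − 8θ. Setting this to zero and multiplying by θ: 8θ² + 12θ − 20 = 0.
θ = (−12 + √(12² + 4·8·20)) / (2·8) = (−12 + √784) / 16 = (−12 + 28)/16 = 1.
ℓ''(θ) = −20/θ² − 8 < 0, confirming a maximum.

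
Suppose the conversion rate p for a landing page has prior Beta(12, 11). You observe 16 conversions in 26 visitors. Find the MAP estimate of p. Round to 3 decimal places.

p̂_MAP = 0.574

Prior: Beta(12, 11).
Data: 16 successes in 26 trials. The binomial likelihood contributes p^16(1−p)^10, so the posterior is Beta(12+16, 11+10) = Beta(28, 21).
For Beta(a, b) with a, b > 1 the mode is (a−1)/(a+b−2) = 27/47 ≈ 0.574.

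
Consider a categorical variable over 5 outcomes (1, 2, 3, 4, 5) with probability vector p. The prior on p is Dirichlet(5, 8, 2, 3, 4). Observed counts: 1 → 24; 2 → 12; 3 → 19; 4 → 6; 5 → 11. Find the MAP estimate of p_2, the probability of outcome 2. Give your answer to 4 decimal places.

The posterior is Dirichlet(αᵢ + nᵢ) = Dirichlet(29, 20, 21, 9, 15).
For a Dirichlet(a₁,…,a_K) with all aᵢ > 1, the mode has j-th component (aⱼ − 1)/(Σaᵢ − K).
Here Σaᵢ = 94 and K = 5, so p_2 = (20 − 1)/(94 − 5) = 19/89 ≈ 0.2135.

MAP estimate: 0.2135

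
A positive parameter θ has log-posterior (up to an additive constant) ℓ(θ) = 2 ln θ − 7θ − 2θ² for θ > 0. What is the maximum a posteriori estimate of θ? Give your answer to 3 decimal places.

ℓ'(θ) = 2/θ − 7 − 4θ. Setting this to zero and multiplying by θ: 4θ² + 7θ − 2 = 0.
θ = (−7 + √(7² + 4·4·2)) / (2·4) = (−7 + √81) / 8 = (−7 + 9)/8 = 1/4.
ℓ''(θ) = −2/θ² − 4 < 0, confirming a maximum.

θ̂_MAP = 0.250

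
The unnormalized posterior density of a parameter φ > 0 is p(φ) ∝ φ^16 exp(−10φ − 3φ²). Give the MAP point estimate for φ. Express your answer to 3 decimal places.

ℓ'(φ) = 16/φ − 10 − 6φ. Setting this to zero and multiplying by φ: 6φ² + 10φ − 16 = 0.
φ = (−10 + √(10² + 4·6·16)) / (2·6) = (−10 + √484) / 12 = (−10 + 22)/12 = 1.
ℓ''(φ) = −16/φ² − 6 < 0, confirming a maximum.

φ̂_MAP = 1.000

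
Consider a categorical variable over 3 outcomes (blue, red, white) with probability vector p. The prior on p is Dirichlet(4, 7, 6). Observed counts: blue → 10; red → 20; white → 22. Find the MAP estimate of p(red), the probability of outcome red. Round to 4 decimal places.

The posterior is Dirichlet(αᵢ + nᵢ) = Dirichlet(14, 27, 28).
For a Dirichlet(a₁,…,a_K) with all aᵢ > 1, the mode has j-th component (aⱼ − 1)/(Σaᵢ − K).
Here Σaᵢ = 69 and K = 3, so p(red) = (27 − 1)/(69 − 3) = 26/66 ≈ 0.3939.

MAP estimate of p(red) = 0.3939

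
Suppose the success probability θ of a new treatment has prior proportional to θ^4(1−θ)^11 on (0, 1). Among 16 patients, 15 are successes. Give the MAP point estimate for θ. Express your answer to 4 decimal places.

The prior density ∝ θ^4(1−θ)^11 is the kernel of Beta(5, 12).
Data: 15 successes in 16 trials. The binomial likelihood contributes θ^15(1−θ)^1, so the posterior is Beta(5+15, 12+1) = Beta(20, 13).
For Beta(a, b) with a, b > 1 the mode is (a−1)/(a+b−2) = 19/31 ≈ 0.6129.

θ̂_MAP = 0.6129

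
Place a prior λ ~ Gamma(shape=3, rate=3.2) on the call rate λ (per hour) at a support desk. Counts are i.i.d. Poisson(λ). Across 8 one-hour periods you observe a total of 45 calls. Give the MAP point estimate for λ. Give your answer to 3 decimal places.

λ̂_MAP = 4.196

Σxᵢ = 45, n = 8.
Posterior ∝ λ^2e^(−3.2λ) · λ^45e^(−8λ) = λ^47e^(−11.2λ), i.e. Gamma(shape=48, rate=11.2).
The mode of a Gamma(a, b) with a ≥ 1 (shape–rate) is (a−1)/b = 47/11.2 ≈ 4.196.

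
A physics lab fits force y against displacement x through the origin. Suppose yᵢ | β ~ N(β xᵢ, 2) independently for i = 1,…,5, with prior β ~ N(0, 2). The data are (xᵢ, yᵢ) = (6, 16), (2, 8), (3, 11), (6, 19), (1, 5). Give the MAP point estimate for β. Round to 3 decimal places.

log p(β | y) = −Σ(yᵢ − βxᵢ)²/(2·2) − β²/(2·2) + const.
Setting the derivative to zero: Σxᵢ(yᵢ − βxᵢ)/2 − β/2 = 0, so β = Σxᵢyᵢ / (Σxᵢ² + σ²/τ²).
Σxᵢyᵢ = 6·16 + 2·8 + 3·11 + 6·19 + 1·5 = 264; Σxᵢ² = 86; σ²/τ² = 1.
β̂_MAP = 264 / (86 + 1) = 264/87 ≈ 3.034.

β̂_MAP = 3.034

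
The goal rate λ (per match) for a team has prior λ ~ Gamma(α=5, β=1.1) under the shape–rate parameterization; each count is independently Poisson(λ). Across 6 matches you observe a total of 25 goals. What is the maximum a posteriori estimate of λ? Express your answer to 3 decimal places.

Σxᵢ = 25, n = 6.
Posterior ∝ λ^4e^(−1.1λ) · λ^25e^(−6λ) = λ^29e^(−7.1λ), i.e. Gamma(shape=30, rate=7.1).
The mode of a Gamma(a, b) with a ≥ 1 (shape–rate) is (a−1)/b = 29/7.1 ≈ 4.085.

λ̂_MAP = 4.085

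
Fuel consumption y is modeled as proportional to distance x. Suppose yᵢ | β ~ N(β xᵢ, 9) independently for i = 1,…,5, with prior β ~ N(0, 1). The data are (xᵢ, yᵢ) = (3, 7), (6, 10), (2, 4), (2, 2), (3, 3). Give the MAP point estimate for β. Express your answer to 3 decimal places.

log p(β | y) = −Σ(yᵢ − βxᵢ)²/(2·9) − β²/(2·1) + const.
Setting the derivative to zero: Σxᵢ(yᵢ − βxᵢ)/9 − β/1 = 0, so β = Σxᵢyᵢ / (Σxᵢ² + σ²/τ²).
Σxᵢyᵢ = 3·7 + 6·10 + 2·4 + 2·2 + 3·3 = 102; Σxᵢ² = 62; σ²/τ² = 9.
β̂_MAP = 102 / (62 + 9) = 102/71 ≈ 1.437.

β̂_MAP = 1.437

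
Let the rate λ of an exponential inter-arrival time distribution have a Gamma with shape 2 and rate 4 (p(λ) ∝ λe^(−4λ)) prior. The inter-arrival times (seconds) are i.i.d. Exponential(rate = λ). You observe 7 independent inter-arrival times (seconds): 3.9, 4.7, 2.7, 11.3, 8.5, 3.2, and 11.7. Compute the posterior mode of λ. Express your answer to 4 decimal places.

λ̂_MAP = 0.1600

The Exponential(rate=λ) likelihood is ∝ λ^n e^(−λΣtᵢ). Here n = 7 and Σtᵢ = 3.9 + 4.7 + 2.7 + 11.3 + 8.5 + 3.2 + 11.7 = 46.
Posterior ∝ λe^(−4λ) · λ^7e^(−46λ) = λ^8e^(−50λ), i.e. Gamma(9, 50).
Mode = (a−1)/b = 8/50 ≈ 0.1600.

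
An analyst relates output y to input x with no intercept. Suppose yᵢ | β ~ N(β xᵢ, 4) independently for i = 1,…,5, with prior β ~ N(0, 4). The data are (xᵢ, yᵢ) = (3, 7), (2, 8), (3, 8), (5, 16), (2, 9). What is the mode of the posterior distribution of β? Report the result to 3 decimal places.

log p(β | y) = −Σ(yᵢ − βxᵢ)²/(2·4) − β²/(2·4) + const.
Setting the derivative to zero: Σxᵢ(yᵢ − βxᵢ)/4 − β/4 = 0, so β = Σxᵢyᵢ / (Σxᵢ² + σ²/τ²).
Σxᵢyᵢ = 3·7 + 2·8 + 3·8 + 5·16 + 2·9 = 159; Σxᵢ² = 51; σ²/τ² = 1.
β̂_MAP = 159 / (51 + 1) = 159/52 ≈ 3.058.

β̂_MAP = 3.058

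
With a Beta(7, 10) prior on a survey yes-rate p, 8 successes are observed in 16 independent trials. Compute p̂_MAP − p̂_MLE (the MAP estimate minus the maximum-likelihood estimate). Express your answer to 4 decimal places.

MAP − MLE = -0.0484

Posterior is Beta(15, 18); MAP = (15−1)/(33−2) = 14/31 ≈ 0.45161.
MLE ignores the prior: p̂_MLE = k/n = 8/16 ≈ 0.50000.
Difference = 14/31 − 8/16 = -3/62 ≈ -0.0484.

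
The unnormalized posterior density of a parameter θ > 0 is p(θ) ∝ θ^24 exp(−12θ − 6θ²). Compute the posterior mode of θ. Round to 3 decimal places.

ℓ'(θ) = 24/θ − 12 − 12θ. Setting this to zero and multiplying by θ: 12θ² + 12θ − 24 = 0.
θ = (−12 + √(12² + 4·12·24)) / (2·12) = (−12 + √1296) / 24 = (−12 + 36)/24 = 1.
ℓ''(θ) = −24/θ² − 12 < 0, confirming a maximum.

θ̂_MAP = 1.000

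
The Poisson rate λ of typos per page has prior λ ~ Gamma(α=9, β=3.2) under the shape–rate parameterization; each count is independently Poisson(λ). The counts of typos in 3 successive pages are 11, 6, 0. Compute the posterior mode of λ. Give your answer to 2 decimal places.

λ̂_MAP = 4.03

Σxᵢ = 11+6+0 = 17, with n = 3.
Posterior ∝ λ^8e^(−3.2λ) · λ^17e^(−3λ) = λ^25e^(−6.2λ), i.e. Gamma(shape=26, rate=6.2).
The mode of a Gamma(a, b) with a ≥ 1 (shape–rate) is (a−1)/b = 25/6.2 ≈ 4.03.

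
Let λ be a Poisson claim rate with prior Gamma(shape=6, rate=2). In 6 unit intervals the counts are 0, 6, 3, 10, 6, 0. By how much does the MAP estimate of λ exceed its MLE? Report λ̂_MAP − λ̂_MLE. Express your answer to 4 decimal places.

Σxᵢ = 25. Posterior is Gamma(31, 8); MAP = (31−1)/8 = 30/8 ≈ 3.75000.
MLE = x̄ = 25/6 ≈ 4.16667.
Difference = 30/8 − 25/6 = -5/12 ≈ -0.4167.

MAP − MLE = -0.4167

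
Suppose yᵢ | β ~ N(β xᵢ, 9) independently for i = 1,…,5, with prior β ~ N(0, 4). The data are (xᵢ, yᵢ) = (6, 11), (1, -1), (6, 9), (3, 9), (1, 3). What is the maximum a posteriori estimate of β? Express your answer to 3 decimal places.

β̂_MAP = 1.748

log p(β | y) = −Σ(yᵢ − βxᵢ)²/(2·9) − β²/(2·4) + const.
Setting the derivative to zero: Σxᵢ(yᵢ − βxᵢ)/9 − β/4 = 0, so β = Σxᵢyᵢ / (Σxᵢ² + σ²/τ²).
Σxᵢyᵢ = 6·11 + 1·(-1) + 6·9 + 3·9 + 1·3 = 149; Σxᵢ² = 83; σ²/τ² = 2.25.
β̂_MAP = 149 / (83 + 2.25) = 149/85.25 ≈ 1.748.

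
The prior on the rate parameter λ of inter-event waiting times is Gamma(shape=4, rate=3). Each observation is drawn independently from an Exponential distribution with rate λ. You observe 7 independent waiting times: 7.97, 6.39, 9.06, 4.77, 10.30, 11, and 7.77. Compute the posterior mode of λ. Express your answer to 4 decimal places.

λ̂_MAP = 0.1659

The Exponential(rate=λ) likelihood is ∝ λ^n e^(−λΣtᵢ). Here n = 7 and Σtᵢ = 7.97 + 6.39 + 9.06 + 4.77 + 10.30 + 11 + 7.77 = 57.26.
Posterior ∝ λ^3e^(−3λ) · λ^7e^(−57.26λ) = λ^10e^(−60.26λ), i.e. Gamma(11, 60.26).
Mode = (a−1)/b = 10/60.26 ≈ 0.1659.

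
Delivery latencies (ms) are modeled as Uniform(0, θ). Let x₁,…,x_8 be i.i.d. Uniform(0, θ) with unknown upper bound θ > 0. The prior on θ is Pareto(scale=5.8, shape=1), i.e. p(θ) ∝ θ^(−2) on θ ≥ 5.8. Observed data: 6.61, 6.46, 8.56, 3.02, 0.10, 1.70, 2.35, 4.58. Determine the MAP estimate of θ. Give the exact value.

θ̂_MAP = 8.56

The Uniform(0, θ) likelihood is θ^(−n) for θ ≥ max(xᵢ), zero otherwise. Here max(xᵢ) = 8.56.
Posterior ∝ θ^(−2) · θ^(−8) = θ^(−10) on θ ≥ max(5.8, 8.56) = 8.56.
This density is strictly decreasing in θ, so the posterior mode lies at the lower boundary of the support.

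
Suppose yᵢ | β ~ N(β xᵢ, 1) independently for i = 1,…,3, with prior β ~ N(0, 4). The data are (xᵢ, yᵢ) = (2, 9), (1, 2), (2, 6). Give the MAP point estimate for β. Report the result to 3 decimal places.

log p(β | y) = −Σ(yᵢ − βxᵢ)²/(2·1) − β²/(2·4) + const.
Setting the derivative to zero: Σxᵢ(yᵢ − βxᵢ)/1 − β/4 = 0, so β = Σxᵢyᵢ / (Σxᵢ² + σ²/τ²).
Σxᵢyᵢ = 2·9 + 1·2 + 2·6 = 32; Σxᵢ² = 9; σ²/τ² = 0.25.
β̂_MAP = 32 / (9 + 0.25) = 32/9.25 ≈ 3.459.

β̂_MAP = 3.459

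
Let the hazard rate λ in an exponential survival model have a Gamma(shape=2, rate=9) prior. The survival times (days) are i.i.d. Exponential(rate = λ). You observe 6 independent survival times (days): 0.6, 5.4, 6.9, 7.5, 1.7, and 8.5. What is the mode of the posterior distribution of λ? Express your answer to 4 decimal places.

The Exponential(rate=λ) likelihood is ∝ λ^n e^(−λΣtᵢ). Here n = 6 and Σtᵢ = 0.6 + 5.4 + 6.9 + 7.5 + 1.7 + 8.5 = 30.6.
Posterior ∝ λe^(−9λ) · λ^6e^(−30.6λ) = λ^7e^(−39.6λ), i.e. Gamma(8, 39.6).
Mode = (a−1)/b = 7/39.6 ≈ 0.1768.

λ̂_MAP = 0.1768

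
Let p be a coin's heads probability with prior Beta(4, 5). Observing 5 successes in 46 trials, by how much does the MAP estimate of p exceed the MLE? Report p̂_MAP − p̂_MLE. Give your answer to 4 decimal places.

Posterior is Beta(9, 46); MAP = (9−1)/(55−2) = 8/53 ≈ 0.15094.
MLE ignores the prior: p̂_MLE = k/n = 5/46 ≈ 0.10870.
Difference = 8/53 − 5/46 = 103/2438 ≈ 0.0422.

MAP − MLE = 0.0422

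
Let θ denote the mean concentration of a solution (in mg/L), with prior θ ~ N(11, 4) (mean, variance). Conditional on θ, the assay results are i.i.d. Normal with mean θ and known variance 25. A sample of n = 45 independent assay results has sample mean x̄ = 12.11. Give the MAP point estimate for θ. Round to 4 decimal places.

n = 45, x̄ = 12.11.
For a Normal prior and Normal likelihood with known variance, the posterior is Normal; its mode equals its mean, the precision-weighted average.
Prior precision 1/σ₀² = 1/4 = 0.25; data precision n/σ² = 45/25 = 1.8.
θ̂ = (0.25·11 + 1.8·12.11) / (0.25 + 1.8) = 24.548/2.05 = 12274/1025 ≈ 11.9746.

θ̂_MAP = 11.9746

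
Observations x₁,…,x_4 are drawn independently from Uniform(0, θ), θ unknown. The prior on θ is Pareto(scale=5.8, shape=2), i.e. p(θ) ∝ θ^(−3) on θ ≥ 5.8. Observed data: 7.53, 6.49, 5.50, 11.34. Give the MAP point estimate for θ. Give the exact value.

θ̂_MAP = 11.34

The Uniform(0, θ) likelihood is θ^(−n) for θ ≥ max(xᵢ), zero otherwise. Here max(xᵢ) = 11.34.
Posterior ∝ θ^(−3) · θ^(−4) = θ^(−7) on θ ≥ max(5.8, 11.34) = 11.34.
This density is strictly decreasing in θ, so the posterior mode lies at the lower boundary of the support.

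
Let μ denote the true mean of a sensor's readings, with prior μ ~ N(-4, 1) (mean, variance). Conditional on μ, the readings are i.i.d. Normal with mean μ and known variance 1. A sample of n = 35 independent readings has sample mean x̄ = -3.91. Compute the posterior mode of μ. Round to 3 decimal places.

n = 35, x̄ = -3.91.
For a Normal prior and Normal likelihood with known variance, the posterior is Normal; its mode equals its mean, the precision-weighted average.
Prior precision 1/σ₀² = 1/1 = 1; data precision n/σ² = 35/1 = 35.
μ̂ = (1·(-4) + 35·(-3.91)) / (1 + 35) = (-140.85)/36 = -3.9125 ≈ -3.913.

μ̂_MAP = -3.913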